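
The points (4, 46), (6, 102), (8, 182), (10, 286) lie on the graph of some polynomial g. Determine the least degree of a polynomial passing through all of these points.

Forward differences of the values at t = 4, 6, 8, 10:
  g  : 46  102  182  286
  Δ  : 56  80  104
  Δ^2: 24  24
  Δ^3: 0
The second differences are constant (24) and nonzero, while all higher differences vanish, so the minimal degree is 2.

2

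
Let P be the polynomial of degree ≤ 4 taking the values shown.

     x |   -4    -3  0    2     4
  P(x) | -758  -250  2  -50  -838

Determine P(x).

Write P(x) = ax^4 + bx^3 + cx^2 + dx + e. Substituting each data point gives a linear system:
  256a - 64b + 16c - 4d + e = -758
  81a - 27b + 9c - 3d + e = -250
  e = 2
  16a + 8b + 4c + 2d + e = -50
  256a + 64b + 16c + 4d + e = -838
Solving the system yields a = -3, b = -1, c = -2, d = 6, e = 2.
So P(x) = -3x^4 - x^3 - 2x^2 + 6x + 2.
Check: P(-4) = -758. ✓

P(x) = -3x^4 - x^3 - 2x^2 + 6x + 2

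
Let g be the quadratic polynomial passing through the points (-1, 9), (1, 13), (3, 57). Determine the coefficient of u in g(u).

2

Write g(u) = au^2 + bu + c. Substituting each data point gives a linear system:
  a - b + c = 9
  a + b + c = 13
  9a + 3b + c = 57
Solving the system yields a = 5, b = 2, c = 6.
So g(u) = 5u^2 + 2u + 6.
The coefficient of u is 2.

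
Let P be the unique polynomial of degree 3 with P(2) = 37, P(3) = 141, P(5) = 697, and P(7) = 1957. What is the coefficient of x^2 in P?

Write P(x) = ax^3 + bx^2 + cx + d. Substituting each data point gives a linear system:
  8a + 4b + 2c + d = 37
  27a + 9b + 3c + d = 141
  125a + 25b + 5c + d = 697
  343a + 49b + 7c + d = 1957
Solving the system yields a = 6, b = -2, c = 0, d = -3.
So P(x) = 6x^3 - 2x^2 - 3.
The coefficient of x^2 is -2.

-2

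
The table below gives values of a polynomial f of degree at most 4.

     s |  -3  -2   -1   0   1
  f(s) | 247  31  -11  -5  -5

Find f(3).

121

Forward differences of the values at s = -3, -2, -1, 0, 1:
  f  : 247  31  -11  -5  -5
  Δ  : -216  -42  6  0
  Δ^2: 174  48  -6
  Δ^3: -126  -54
  Δ^4: 72
The fourth differences are constant, confirming degree 4.
Interpolating (Newton forward form) and evaluating at s = 3 gives f(3) = 121.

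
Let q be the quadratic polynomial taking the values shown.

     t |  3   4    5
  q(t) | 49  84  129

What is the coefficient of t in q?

Write q(t) = at^2 + bt + c. Substituting each data point gives a linear system:
  9a + 3b + c = 49
  16a + 4b + c = 84
  25a + 5b + c = 129
Solving the system yields a = 5, b = 0, c = 4.
So q(t) = 5t² + 4.
The coefficient of t is 0.

0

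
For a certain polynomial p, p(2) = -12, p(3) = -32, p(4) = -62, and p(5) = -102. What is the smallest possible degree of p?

Forward differences of the values at u = 2, 3, 4, 5:
  p  : -12  -32  -62  -102
  Δ  : -20  -30  -40
  Δ^2: -10  -10
  Δ^3: 0
The second differences are constant (-10) and nonzero, while all higher differences vanish, so the minimal degree is 2.

2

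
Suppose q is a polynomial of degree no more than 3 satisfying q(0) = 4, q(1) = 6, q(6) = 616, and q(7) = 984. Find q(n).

Write q(n) = an^3 + bn^2 + cn + d. Substituting each data point gives a linear system:
  d = 4
  a + b + c + d = 6
  216a + 36b + 6c + d = 616
  343a + 49b + 7c + d = 984
Solving the system yields a = 3, b = -1, c = 0, d = 4.
So q(n) = 3n^3 - n^2 + 4.
Check: q(7) = 984. ✓

q(n) = 3n^3 - n^2 + 4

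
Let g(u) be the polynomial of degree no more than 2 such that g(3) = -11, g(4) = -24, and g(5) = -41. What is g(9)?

-149

Using the Lagrange interpolation formula with nodes 3, 4, 5:
  L_0(u) = (u - 4)(u - 5) / 2
  L_1(u) = (u - 3)(u - 5) / -1
  L_2(u) = (u - 3)(u - 4) / 2
Then g(u) = -11·L_0(u) - 24·L_1(u) - 41·L_2(u).
Expanding and collecting terms gives g(u) = -2u^2 + u + 4.
Evaluating at u = 9: g(9) = -149.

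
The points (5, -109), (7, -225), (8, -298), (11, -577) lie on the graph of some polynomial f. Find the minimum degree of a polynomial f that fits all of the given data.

Divided differences on the nodes 5, 7, 8, 11:
  order 0: -109  -225  -298  -577
  order 1: -58  -73  -93
  order 2: -5  -5
  order 3: 0
The order-2 divided differences are all -5 (nonzero) and every higher order vanishes, so the data lies on a polynomial of degree exactly 2.

2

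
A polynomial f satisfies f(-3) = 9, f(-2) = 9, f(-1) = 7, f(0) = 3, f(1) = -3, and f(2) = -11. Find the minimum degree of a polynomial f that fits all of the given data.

2

Forward differences of the values at s = -3, -2, -1, 0, 1, 2:
  f  : 9  9  7  3  -3  -11
  Δ  : 0  -2  -4  -6  -8
  Δ^2: -2  -2  -2  -2
  Δ^3: 0  0  0
  Δ^4: 0  0
  Δ^5: 0
The second differences are constant (-2) and nonzero, while all higher differences vanish, so the minimal degree is 2.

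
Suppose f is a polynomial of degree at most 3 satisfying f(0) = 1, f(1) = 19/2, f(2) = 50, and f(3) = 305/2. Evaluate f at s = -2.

-40

Forward differences of the values at s = 0, 1, 2, 3:
  f  : 1  19/2  50  305/2
  Δ  : 17/2  81/2  205/2
  Δ^2: 32  62
  Δ^3: 30
The third differences are constant, confirming degree 3.
Interpolating (Newton forward form) and evaluating at s = -2 gives f(-2) = -40.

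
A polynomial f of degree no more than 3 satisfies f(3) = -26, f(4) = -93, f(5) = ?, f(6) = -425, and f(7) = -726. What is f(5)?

The 4 known points determine the degree-3 polynomial uniquely.
Write f(t) = at^3 + bt^2 + ct + d. Substituting each data point gives a linear system:
  27a + 9b + 3c + d = -26
  64a + 16b + 4c + d = -93
  216a + 36b + 6c + d = -425
  343a + 49b + 7c + d = -726
Solving the system yields a = -3, b = 6, c = 2, d = -5.
So f(t) = -3t^3 + 6t^2 + 2t - 5.
Then f(5) = -220.

-220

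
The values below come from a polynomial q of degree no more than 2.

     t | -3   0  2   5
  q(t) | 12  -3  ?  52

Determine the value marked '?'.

The 3 known points determine the degree-2 polynomial uniquely.
Write q(t) = at^2 + bt + c. Substituting each data point gives a linear system:
  9a - 3b + c = 12
  c = -3
  25a + 5b + c = 52
Solving the system yields a = 2, b = 1, c = -3.
So q(t) = 2t² + t - 3.
Then q(2) = 7.

7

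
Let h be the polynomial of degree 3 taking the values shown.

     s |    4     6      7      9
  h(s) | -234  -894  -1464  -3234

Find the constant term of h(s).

6

Write h(s) = as^3 + bs^2 + cs + d. Substituting each data point gives a linear system:
  64a + 16b + 4c + d = -234
  216a + 36b + 6c + d = -894
  343a + 49b + 7c + d = -1464
  729a + 81b + 9c + d = -3234
Solving the system yields a = -5, b = 5, c = 0, d = 6.
So h(s) = -5s³ + 5s² + 6.
The constant term is 6.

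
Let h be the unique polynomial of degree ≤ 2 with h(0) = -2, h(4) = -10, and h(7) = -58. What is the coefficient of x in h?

6

Write h(x) = ax^2 + bx + c. Substituting each data point gives a linear system:
  c = -2
  16a + 4b + c = -10
  49a + 7b + c = -58
Solving the system yields a = -2, b = 6, c = -2.
So h(x) = -2x^2 + 6x - 2.
The coefficient of x is 6.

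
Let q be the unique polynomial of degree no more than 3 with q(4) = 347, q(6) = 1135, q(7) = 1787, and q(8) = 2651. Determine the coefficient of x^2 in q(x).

Write q(x) = ax^3 + bx^2 + cx + d. Substituting each data point gives a linear system:
  64a + 16b + 4c + d = 347
  216a + 36b + 6c + d = 1135
  343a + 49b + 7c + d = 1787
  512a + 64b + 8c + d = 2651
Solving the system yields a = 5, b = 1, c = 4, d = -5.
So q(x) = 5x^3 + x^2 + 4x - 5.
The coefficient of x^2 is 1.

1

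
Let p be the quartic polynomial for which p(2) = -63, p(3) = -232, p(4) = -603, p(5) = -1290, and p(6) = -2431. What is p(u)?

p(u) = -u^4 - 5u^3 - u^2 - 4u + 5

Write p(u) = au^4 + bu^3 + cu^2 + du + e. Substituting each data point gives a linear system:
  16a + 8b + 4c + 2d + e = -63
  81a + 27b + 9c + 3d + e = -232
  256a + 64b + 16c + 4d + e = -603
  625a + 125b + 25c + 5d + e = -1290
  1296a + 216b + 36c + 6d + e = -2431
Solving the system yields a = -1, b = -5, c = -1, d = -4, e = 5.
So p(u) = -u^4 - 5u^3 - u^2 - 4u + 5.
Check: p(6) = -2431. ✓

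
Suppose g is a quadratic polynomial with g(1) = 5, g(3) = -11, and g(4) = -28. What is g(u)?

g(u) = -3u^2 + 4u + 4

Using the Lagrange interpolation formula with nodes 1, 3, 4:
  L_0(u) = (u - 3)(u - 4) / 6
  L_1(u) = (u - 1)(u - 4) / -2
  L_2(u) = (u - 1)(u - 3) / 3
Then g(u) = 5·L_0(u) - 11·L_1(u) - 28·L_2(u).
Expanding and collecting terms gives g(u) = -3u^2 + 4u + 4.
Check: g(4) = -28. ✓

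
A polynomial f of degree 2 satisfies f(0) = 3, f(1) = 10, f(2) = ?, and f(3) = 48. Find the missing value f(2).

On equispaced nodes a degree-2 polynomial has vanishing third forward difference, so
  - f(0) + 3·f(1) - 3·f(2) + f(3) = 0.
Substituting the known values and solving for f(2):
  -3·f(2) = -75
  f(2) = 25.

25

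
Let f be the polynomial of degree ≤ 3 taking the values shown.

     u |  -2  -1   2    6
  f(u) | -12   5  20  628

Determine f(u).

f(u) = 3u^3 - 4u + 4

Write f(u) = au^3 + bu^2 + cu + d. Substituting each data point gives a linear system:
  -8a + 4b - 2c + d = -12
  -a + b - c + d = 5
  8a + 4b + 2c + d = 20
  216a + 36b + 6c + d = 628
Solving the system yields a = 3, b = 0, c = -4, d = 4.
So f(u) = 3u^3 - 4u + 4.
Check: f(2) = 20. ✓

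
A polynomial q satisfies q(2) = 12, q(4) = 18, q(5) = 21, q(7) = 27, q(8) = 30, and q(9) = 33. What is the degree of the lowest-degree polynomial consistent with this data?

1

Divided differences on the nodes 2, 4, 5, 7, 8, 9:
  order 0: 12  18  21  27  30  33
  order 1: 3  3  3  3  3
  order 2: 0  0  0  0
  order 3: 0  0  0
  order 4: 0  0
  order 5: 0
The order-1 divided differences are all 3 (nonzero) and every higher order vanishes, so the data lies on a polynomial of degree exactly 1.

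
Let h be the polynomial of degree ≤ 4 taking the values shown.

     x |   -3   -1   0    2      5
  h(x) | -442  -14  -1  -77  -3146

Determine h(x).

h(x) = -5x^4 - 2x^2 + 6x - 1

Write h(x) = ax^4 + bx^3 + cx^2 + dx + e. Substituting each data point gives a linear system:
  81a - 27b + 9c - 3d + e = -442
  a - b + c - d + e = -14
  e = -1
  16a + 8b + 4c + 2d + e = -77
  625a + 125b + 25c + 5d + e = -3146
Solving the system yields a = -5, b = 0, c = -2, d = 6, e = -1.
So h(x) = -5x^4 - 2x^2 + 6x - 1.
Check: h(0) = -1. ✓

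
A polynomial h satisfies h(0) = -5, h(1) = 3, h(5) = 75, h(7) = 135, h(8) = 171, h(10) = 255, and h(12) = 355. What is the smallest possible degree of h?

Divided differences on the nodes 0, 1, 5, 7, 8, 10, 12:
  order 0: -5  3  75  135  171  255  355
  order 1: 8  18  30  36  42  50
  order 2: 2  2  2  2  2
  order 3: 0  0  0  0
  order 4: 0  0  0
  order 5: 0  0
  order 6: 0
The order-2 divided differences are all 2 (nonzero) and every higher order vanishes, so the data lies on a polynomial of degree exactly 2.

2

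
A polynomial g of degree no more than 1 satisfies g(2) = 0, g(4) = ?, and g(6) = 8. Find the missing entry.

4

On equispaced nodes a degree-1 polynomial has vanishing second forward difference, so
  g(2) - 2·g(4) + g(6) = 0.
Substituting the known values and solving for g(4):
  -2·g(4) = -8
  g(4) = 4.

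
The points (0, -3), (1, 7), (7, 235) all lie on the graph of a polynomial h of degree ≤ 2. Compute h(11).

547

Using the Lagrange interpolation formula with nodes 0, 1, 7:
  L_0(n) = (n - 1)(n - 7) / 7
  L_1(n) = n(n - 7) / -6
  L_2(n) = n(n - 1) / 42
Then h(n) = -3·L_0(n) + 7·L_1(n) + 235·L_2(n).
Expanding and collecting terms gives h(n) = 4n² + 6n - 3.
Evaluating at n = 11: h(11) = 547.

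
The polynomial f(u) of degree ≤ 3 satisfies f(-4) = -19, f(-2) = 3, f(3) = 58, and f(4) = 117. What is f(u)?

Using the Lagrange interpolation formula with nodes -4, -2, 3, 4:
  L_0(u) = (u + 2)(u - 3)(u - 4) / -112
  L_1(u) = (u + 4)(u - 3)(u - 4) / 60
  L_2(u) = (u + 4)(u + 2)(u - 4) / -35
  L_3(u) = (u + 4)(u + 2)(u - 3) / 48
Then f(u) = -19·L_0(u) + 3·L_1(u) + 58·L_2(u) + 117·L_3(u).
Expanding and collecting terms gives f(u) = u^3 + 3u^2 + u + 1.
Check: f(4) = 117. ✓

f(u) = u^3 + 3u^2 + u + 1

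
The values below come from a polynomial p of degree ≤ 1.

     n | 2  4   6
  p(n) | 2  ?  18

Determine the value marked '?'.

10

On equispaced nodes a degree-1 polynomial has vanishing second forward difference, so
  p(2) - 2·p(4) + p(6) = 0.
Substituting the known values and solving for p(4):
  -2·p(4) = -20
  p(4) = 10.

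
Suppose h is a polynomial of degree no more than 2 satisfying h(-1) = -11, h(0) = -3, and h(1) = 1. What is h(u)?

Write h(u) = au^2 + bu + c. Substituting each data point gives a linear system:
  a - b + c = -11
  c = -3
  a + b + c = 1
Solving the system yields a = -2, b = 6, c = -3.
So h(u) = -2u^2 + 6u - 3.
Check: h(0) = -3. ✓

h(u) = -2u^2 + 6u - 3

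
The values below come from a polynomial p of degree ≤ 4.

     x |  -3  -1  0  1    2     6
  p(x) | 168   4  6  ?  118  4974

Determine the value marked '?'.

24

The 5 known points determine the degree-4 polynomial uniquely.
Write p(x) = ax^4 + bx^3 + cx^2 + dx + e. Substituting each data point gives a linear system:
  81a - 27b + 9c - 3d + e = 168
  a - b + c - d + e = 4
  e = 6
  16a + 8b + 4c + 2d + e = 118
  1296a + 216b + 36c + 6d + e = 4974
Solving the system yields a = 3, b = 4, c = 5, d = 6, e = 6.
So p(x) = 3x^4 + 4x^3 + 5x^2 + 6x + 6.
Then p(1) = 24.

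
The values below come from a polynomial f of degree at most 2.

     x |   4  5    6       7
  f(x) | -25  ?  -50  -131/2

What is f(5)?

-73/2

The 3 known points determine the degree-2 polynomial uniquely.
Write f(x) = ax^2 + bx + c. Substituting each data point gives a linear system:
  16a + 4b + c = -25
  36a + 6b + c = -50
  49a + 7b + c = -131/2
Solving the system yields a = -1, b = -5/2, c = 1.
So f(x) = -x² - (5/2)x + 1.
Then f(5) = -73/2.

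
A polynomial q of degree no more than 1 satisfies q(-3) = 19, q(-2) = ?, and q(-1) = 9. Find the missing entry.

The 2 known points determine the degree-1 polynomial uniquely.
Write q(x) = ax + b. Substituting each data point gives a linear system:
  -3a + b = 19
  -a + b = 9
Solving the system yields a = -5, b = 4.
So q(x) = -5x + 4.
Then q(-2) = 14.

14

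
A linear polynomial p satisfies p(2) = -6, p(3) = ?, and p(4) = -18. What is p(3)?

-12

The 2 known points determine the degree-1 polynomial uniquely.
Write p(s) = as + b. Substituting each data point gives a linear system:
  2a + b = -6
  4a + b = -18
Solving the system yields a = -6, b = 6.
So p(s) = -6s + 6.
Then p(3) = -12.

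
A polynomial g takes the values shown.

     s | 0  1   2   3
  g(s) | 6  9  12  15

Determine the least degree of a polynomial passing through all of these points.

1

Forward differences of the values at s = 0, 1, 2, 3:
  g  : 6  9  12  15
  Δ  : 3  3  3
  Δ^2: 0  0
  Δ^3: 0
The first differences are constant (3) and nonzero, while all higher differences vanish, so the minimal degree is 1.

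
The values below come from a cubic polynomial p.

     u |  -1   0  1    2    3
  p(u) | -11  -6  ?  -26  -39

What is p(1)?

The 4 known points determine the degree-3 polynomial uniquely.
Write p(u) = au^3 + bu^2 + cu + d. Substituting each data point gives a linear system:
  -a + b - c + d = -11
  d = -6
  8a + 4b + 2c + d = -26
  27a + 9b + 3c + d = -39
Solving the system yields a = 1, b = -6, c = -2, d = -6.
So p(u) = u³ - 6u² - 2u - 6.
Then p(1) = -13.

-13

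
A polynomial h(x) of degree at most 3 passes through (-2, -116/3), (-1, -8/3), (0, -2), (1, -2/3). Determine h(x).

h(x) = 6x^3 + (1/3)x^2 - 5x - 2

Using the Lagrange interpolation formula with nodes -2, -1, 0, 1:
  L_0(x) = (x + 1)x(x - 1) / -6
  L_1(x) = (x + 2)x(x - 1) / 2
  L_2(x) = (x + 2)(x + 1)(x - 1) / -2
  L_3(x) = (x + 2)(x + 1)x / 6
Then h(x) = -116/3·L_0(x) - 8/3·L_1(x) - 2·L_2(x) - 2/3·L_3(x).
Expanding and collecting terms gives h(x) = 6x^3 + (1/3)x^2 - 5x - 2.
Check: h(-1) = -8/3. ✓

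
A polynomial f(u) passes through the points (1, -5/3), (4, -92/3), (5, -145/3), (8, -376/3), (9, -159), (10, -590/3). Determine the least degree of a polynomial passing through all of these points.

Divided differences on the nodes 1, 4, 5, 8, 9, 10:
  order 0: -5/3  -92/3  -145/3  -376/3  -159  -590/3
  order 1: -29/3  -53/3  -77/3  -101/3  -113/3
  order 2: -2  -2  -2  -2
  order 3: 0  0  0
  order 4: 0  0
  order 5: 0
The order-2 divided differences are all -2 (nonzero) and every higher order vanishes, so the data lies on a polynomial of degree exactly 2.

2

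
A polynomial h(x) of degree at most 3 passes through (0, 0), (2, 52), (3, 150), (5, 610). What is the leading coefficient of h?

4

Write h(x) = ax^3 + bx^2 + cx + d. Substituting each data point gives a linear system:
  d = 0
  8a + 4b + 2c + d = 52
  27a + 9b + 3c + d = 150
  125a + 25b + 5c + d = 610
Solving the system yields a = 4, b = 4, c = 2, d = 0.
So h(x) = 4x^3 + 4x^2 + 2x.
The leading coefficient is 4.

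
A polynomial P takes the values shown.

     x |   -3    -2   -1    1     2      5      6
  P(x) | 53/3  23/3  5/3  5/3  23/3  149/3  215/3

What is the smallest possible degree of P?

Divided differences on the nodes -3, -2, -1, 1, 2, 5, 6:
  order 0: 53/3  23/3  5/3  5/3  23/3  149/3  215/3
  order 1: -10  -6  0  6  14  22
  order 2: 2  2  2  2  2
  order 3: 0  0  0  0
  order 4: 0  0  0
  order 5: 0  0
  order 6: 0
The order-2 divided differences are all 2 (nonzero) and every higher order vanishes, so the data lies on a polynomial of degree exactly 2.

2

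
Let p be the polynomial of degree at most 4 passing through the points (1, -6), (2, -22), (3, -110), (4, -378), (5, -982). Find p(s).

Write p(s) = as^4 + bs^3 + cs^2 + ds + e. Substituting each data point gives a linear system:
  a + b + c + d + e = -6
  16a + 8b + 4c + 2d + e = -22
  81a + 27b + 9c + 3d + e = -110
  256a + 64b + 16c + 4d + e = -378
  625a + 125b + 25c + 5d + e = -982
Solving the system yields a = -2, b = 2, c = 2, d = -6, e = -2.
So p(s) = -2s⁴ + 2s³ + 2s² - 6s - 2.
Check: p(2) = -22. ✓

p(s) = -2s^4 + 2s^3 + 2s^2 - 6s - 2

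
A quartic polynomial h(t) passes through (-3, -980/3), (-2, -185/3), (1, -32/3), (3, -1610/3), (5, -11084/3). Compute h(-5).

-8114/3

Using the Lagrange interpolation formula with nodes -3, -2, 1, 3, 5:
  L_0(t) = (t + 2)(t - 1)(t - 3)(t - 5) / 192
  L_1(t) = (t + 3)(t - 1)(t - 3)(t - 5) / -105
  L_2(t) = (t + 3)(t + 2)(t - 3)(t - 5) / 96
  L_3(t) = (t + 3)(t + 2)(t - 1)(t - 5) / -120
  L_4(t) = (t + 3)(t + 2)(t - 1)(t - 3) / 448
Then h(t) = -980/3·L_0(t) - 185/3·L_1(t) - 32/3·L_2(t) - 1610/3·L_3(t) - 11084/3·L_4(t).
Expanding and collecting terms gives h(t) = -5t^4 - 4t^3 - 3t^2 + t + 1/3.
Evaluating at t = -5: h(-5) = -8114/3.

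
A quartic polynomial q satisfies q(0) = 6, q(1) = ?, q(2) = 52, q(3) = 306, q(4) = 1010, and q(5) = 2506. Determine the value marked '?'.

2

The 5 known points determine the degree-4 polynomial uniquely.
Write q(s) = as^4 + bs^3 + cs^2 + ds + e. Substituting each data point gives a linear system:
  e = 6
  16a + 8b + 4c + 2d + e = 52
  81a + 27b + 9c + 3d + e = 306
  256a + 64b + 16c + 4d + e = 1010
  625a + 125b + 25c + 5d + e = 2506
Solving the system yields a = 4, b = 1, c = -4, d = -5, e = 6.
So q(s) = 4s^4 + s^3 - 4s^2 - 5s + 6.
Then q(1) = 2.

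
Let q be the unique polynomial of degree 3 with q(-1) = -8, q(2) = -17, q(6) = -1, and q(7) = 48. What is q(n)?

q(n) = n^3 - 6n^2 - 1

Write q(n) = an^3 + bn^2 + cn + d. Substituting each data point gives a linear system:
  -a + b - c + d = -8
  8a + 4b + 2c + d = -17
  216a + 36b + 6c + d = -1
  343a + 49b + 7c + d = 48
Solving the system yields a = 1, b = -6, c = 0, d = -1.
So q(n) = n^3 - 6n^2 - 1.
Check: q(-1) = -8. ✓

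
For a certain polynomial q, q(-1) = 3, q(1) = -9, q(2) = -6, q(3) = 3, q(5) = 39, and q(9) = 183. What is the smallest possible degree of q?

Divided differences on the nodes -1, 1, 2, 3, 5, 9:
  order 0: 3  -9  -6  3  39  183
  order 1: -6  3  9  18  36
  order 2: 3  3  3  3
  order 3: 0  0  0
  order 4: 0  0
  order 5: 0
The order-2 divided differences are all 3 (nonzero) and every higher order vanishes, so the data lies on a polynomial of degree exactly 2.

2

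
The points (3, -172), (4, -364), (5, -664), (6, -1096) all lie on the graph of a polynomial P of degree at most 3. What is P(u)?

P(u) = -4u^3 - 6u^2 - 2u - 4

Write P(u) = au^3 + bu^2 + cu + d. Substituting each data point gives a linear system:
  27a + 9b + 3c + d = -172
  64a + 16b + 4c + d = -364
  125a + 25b + 5c + d = -664
  216a + 36b + 6c + d = -1096
Solving the system yields a = -4, b = -6, c = -2, d = -4.
So P(u) = -4u³ - 6u² - 2u - 4.
Check: P(4) = -364. ✓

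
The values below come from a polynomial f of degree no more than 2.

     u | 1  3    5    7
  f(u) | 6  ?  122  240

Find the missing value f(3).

The 3 known points determine the degree-2 polynomial uniquely.
Write f(u) = au^2 + bu + c. Substituting each data point gives a linear system:
  a + b + c = 6
  25a + 5b + c = 122
  49a + 7b + c = 240
Solving the system yields a = 5, b = -1, c = 2.
So f(u) = 5u^2 - u + 2.
Then f(3) = 44.

44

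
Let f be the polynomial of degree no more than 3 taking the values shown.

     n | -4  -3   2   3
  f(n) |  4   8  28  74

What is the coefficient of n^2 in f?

Write f(n) = an^3 + bn^2 + cn + d. Substituting each data point gives a linear system:
  -64a + 16b - 4c + d = 4
  -27a + 9b - 3c + d = 8
  8a + 4b + 2c + d = 28
  27a + 9b + 3c + d = 74
Solving the system yields a = 1, b = 5, c = 2, d = -4.
So f(n) = n^3 + 5n^2 + 2n - 4.
The coefficient of n^2 is 5.

5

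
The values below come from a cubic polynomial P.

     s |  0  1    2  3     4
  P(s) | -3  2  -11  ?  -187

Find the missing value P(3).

On equispaced nodes a degree-3 polynomial has vanishing fourth forward difference, so
  P(0) - 4·P(1) + 6·P(2) - 4·P(3) + P(4) = 0.
Substituting the known values and solving for P(3):
  -4·P(3) = 264
  P(3) = -66.

-66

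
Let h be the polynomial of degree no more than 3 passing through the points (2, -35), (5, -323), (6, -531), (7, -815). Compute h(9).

-1659

Write h(s) = as^3 + bs^2 + cs + d. Substituting each data point gives a linear system:
  8a + 4b + 2c + d = -35
  125a + 25b + 5c + d = -323
  216a + 36b + 6c + d = -531
  343a + 49b + 7c + d = -815
Solving the system yields a = -2, b = -2, c = -4, d = -3.
So h(s) = -2s³ - 2s² - 4s - 3.
Then h(9) = -1659.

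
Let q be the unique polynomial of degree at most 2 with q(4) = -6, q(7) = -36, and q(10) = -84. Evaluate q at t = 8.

-50

Write q(t) = at^2 + bt + c. Substituting each data point gives a linear system:
  16a + 4b + c = -6
  49a + 7b + c = -36
  100a + 10b + c = -84
Solving the system yields a = -1, b = 1, c = 6.
So q(t) = -t^2 + t + 6.
Then q(8) = -50.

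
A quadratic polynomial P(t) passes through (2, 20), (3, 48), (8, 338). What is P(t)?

Write P(t) = at^2 + bt + c. Substituting each data point gives a linear system:
  4a + 2b + c = 20
  9a + 3b + c = 48
  64a + 8b + c = 338
Solving the system yields a = 5, b = 3, c = -6.
So P(t) = 5t^2 + 3t - 6.
Check: P(2) = 20. ✓

P(t) = 5t^2 + 3t - 6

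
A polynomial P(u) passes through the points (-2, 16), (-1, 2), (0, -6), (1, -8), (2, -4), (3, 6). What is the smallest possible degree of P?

2

Forward differences of the values at u = -2, -1, 0, 1, 2, 3:
  P  : 16  2  -6  -8  -4  6
  Δ  : -14  -8  -2  4  10
  Δ^2: 6  6  6  6
  Δ^3: 0  0  0
  Δ^4: 0  0
  Δ^5: 0
The second differences are constant (6) and nonzero, while all higher differences vanish, so the minimal degree is 2.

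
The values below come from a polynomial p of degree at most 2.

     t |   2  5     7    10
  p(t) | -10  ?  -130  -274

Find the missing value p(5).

-64

The 3 known points determine the degree-2 polynomial uniquely.
Write p(t) = at^2 + bt + c. Substituting each data point gives a linear system:
  4a + 2b + c = -10
  49a + 7b + c = -130
  100a + 10b + c = -274
Solving the system yields a = -3, b = 3, c = -4.
So p(t) = -3t^2 + 3t - 4.
Then p(5) = -64.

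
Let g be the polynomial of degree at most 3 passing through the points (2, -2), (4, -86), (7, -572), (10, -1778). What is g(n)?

Write g(n) = an^3 + bn^2 + cn + d. Substituting each data point gives a linear system:
  8a + 4b + 2c + d = -2
  64a + 16b + 4c + d = -86
  343a + 49b + 7c + d = -572
  1000a + 100b + 10c + d = -1778
Solving the system yields a = -2, b = 2, c = 2, d = 2.
So g(n) = -2n^3 + 2n^2 + 2n + 2.
Check: g(2) = -2. ✓

g(n) = -2n^3 + 2n^2 + 2n + 2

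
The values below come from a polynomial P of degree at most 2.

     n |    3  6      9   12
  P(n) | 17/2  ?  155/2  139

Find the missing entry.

The 3 known points determine the degree-2 polynomial uniquely.
Write P(n) = an^2 + bn + c. Substituting each data point gives a linear system:
  9a + 3b + c = 17/2
  81a + 9b + c = 155/2
  144a + 12b + c = 139
Solving the system yields a = 1, b = -1/2, c = 1.
So P(n) = n^2 - (1/2)n + 1.
Then P(6) = 34.

34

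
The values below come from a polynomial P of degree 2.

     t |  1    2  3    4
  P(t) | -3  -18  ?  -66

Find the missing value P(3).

-39

On equispaced nodes a degree-2 polynomial has vanishing third forward difference, so
  - P(1) + 3·P(2) - 3·P(3) + P(4) = 0.
Substituting the known values and solving for P(3):
  -3·P(3) = 117
  P(3) = -39.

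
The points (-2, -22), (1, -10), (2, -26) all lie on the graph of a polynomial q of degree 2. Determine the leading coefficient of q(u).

-5

Write q(u) = au^2 + bu + c. Substituting each data point gives a linear system:
  4a - 2b + c = -22
  a + b + c = -10
  4a + 2b + c = -26
Solving the system yields a = -5, b = -1, c = -4.
So q(u) = -5u^2 - u - 4.
The leading coefficient is -5.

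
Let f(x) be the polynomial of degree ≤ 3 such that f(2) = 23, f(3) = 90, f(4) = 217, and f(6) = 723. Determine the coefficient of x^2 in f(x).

Write f(x) = ax^3 + bx^2 + cx + d. Substituting each data point gives a linear system:
  8a + 4b + 2c + d = 23
  27a + 9b + 3c + d = 90
  64a + 16b + 4c + d = 217
  216a + 36b + 6c + d = 723
Solving the system yields a = 3, b = 3, c = -5, d = -3.
So f(x) = 3x³ + 3x² - 5x - 3.
The coefficient of x^2 is 3.

3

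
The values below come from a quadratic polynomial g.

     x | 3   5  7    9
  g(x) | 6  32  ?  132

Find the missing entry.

The 3 known points determine the degree-2 polynomial uniquely.
Write g(x) = ax^2 + bx + c. Substituting each data point gives a linear system:
  9a + 3b + c = 6
  25a + 5b + c = 32
  81a + 9b + c = 132
Solving the system yields a = 2, b = -3, c = -3.
So g(x) = 2x² - 3x - 3.
Then g(7) = 74.

74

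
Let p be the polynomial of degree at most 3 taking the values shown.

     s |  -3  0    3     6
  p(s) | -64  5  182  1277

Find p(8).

Forward differences of the values at s = -3, 0, 3, 6:
  p  : -64  5  182  1277
  Δ  : 69  177  1095
  Δ^2: 108  918
  Δ^3: 810
The third differences are constant, confirming degree 3.
Interpolating (Newton forward form) and evaluating at s = 8 gives p(8) = 2917.

2917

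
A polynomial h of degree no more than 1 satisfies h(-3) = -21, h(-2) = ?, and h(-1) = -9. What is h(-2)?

-15

The 2 known points determine the degree-1 polynomial uniquely.
Write h(u) = au + b. Substituting each data point gives a linear system:
  -3a + b = -21
  -a + b = -9
Solving the system yields a = 6, b = -3.
So h(u) = 6u - 3.
Then h(-2) = -15.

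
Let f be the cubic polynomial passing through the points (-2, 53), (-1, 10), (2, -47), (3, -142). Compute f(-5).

Using the Lagrange interpolation formula with nodes -2, -1, 2, 3:
  L_0(x) = (x + 1)(x - 2)(x - 3) / -20
  L_1(x) = (x + 2)(x - 2)(x - 3) / 12
  L_2(x) = (x + 2)(x + 1)(x - 3) / -12
  L_3(x) = (x + 2)(x + 1)(x - 2) / 20
Then f(x) = 53·L_0(x) + 10·L_1(x) - 47·L_2(x) - 142·L_3(x).
Expanding and collecting terms gives f(x) = -5x^3 + x^2 - 5x - 1.
Evaluating at x = -5: f(-5) = 674.

674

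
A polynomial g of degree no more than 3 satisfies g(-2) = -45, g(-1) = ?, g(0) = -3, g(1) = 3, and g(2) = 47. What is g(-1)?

-7

The 4 known points determine the degree-3 polynomial uniquely.
Write g(u) = au^3 + bu^2 + cu + d. Substituting each data point gives a linear system:
  -8a + 4b - 2c + d = -45
  d = -3
  a + b + c + d = 3
  8a + 4b + 2c + d = 47
Solving the system yields a = 6, b = 1, c = -1, d = -3.
So g(u) = 6u^3 + u^2 - u - 3.
Then g(-1) = -7.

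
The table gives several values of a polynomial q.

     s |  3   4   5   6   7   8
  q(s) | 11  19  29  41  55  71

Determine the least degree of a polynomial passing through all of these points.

Forward differences of the values at s = 3, 4, 5, 6, 7, 8:
  q  : 11  19  29  41  55  71
  Δ  : 8  10  12  14  16
  Δ^2: 2  2  2  2
  Δ^3: 0  0  0
  Δ^4: 0  0
  Δ^5: 0
The second differences are constant (2) and nonzero, while all higher differences vanish, so the minimal degree is 2.

2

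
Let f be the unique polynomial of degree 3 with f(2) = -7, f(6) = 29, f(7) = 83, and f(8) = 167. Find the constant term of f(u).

Write f(u) = au^3 + bu^2 + cu + d. Substituting each data point gives a linear system:
  8a + 4b + 2c + d = -7
  216a + 36b + 6c + d = 29
  343a + 49b + 7c + d = 83
  512a + 64b + 8c + d = 167
Solving the system yields a = 1, b = -6, c = 5, d = -1.
So f(u) = u^3 - 6u^2 + 5u - 1.
The constant term is -1.

-1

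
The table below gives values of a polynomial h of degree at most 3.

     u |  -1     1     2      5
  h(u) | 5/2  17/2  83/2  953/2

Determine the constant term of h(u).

Write h(u) = au^3 + bu^2 + cu + d. Substituting each data point gives a linear system:
  -a + b - c + d = 5/2
  a + b + c + d = 17/2
  8a + 4b + 2c + d = 83/2
  125a + 25b + 5c + d = 953/2
Solving the system yields a = 3, b = 4, c = 0, d = 3/2.
So h(u) = 3u^3 + 4u^2 + 3/2.
The constant term is 3/2.

3/2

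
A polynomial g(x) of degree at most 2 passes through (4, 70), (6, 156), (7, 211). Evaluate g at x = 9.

345

Using the Lagrange interpolation formula with nodes 4, 6, 7:
  L_0(x) = (x - 6)(x - 7) / 6
  L_1(x) = (x - 4)(x - 7) / -2
  L_2(x) = (x - 4)(x - 6) / 3
Then g(x) = 70·L_0(x) + 156·L_1(x) + 211·L_2(x).
Expanding and collecting terms gives g(x) = 4x^2 + 3x - 6.
Evaluating at x = 9: g(9) = 345.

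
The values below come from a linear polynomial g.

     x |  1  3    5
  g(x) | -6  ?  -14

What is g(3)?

-10

The 2 known points determine the degree-1 polynomial uniquely.
Write g(x) = ax + b. Substituting each data point gives a linear system:
  a + b = -6
  5a + b = -14
Solving the system yields a = -2, b = -4.
So g(x) = -2x - 4.
Then g(3) = -10.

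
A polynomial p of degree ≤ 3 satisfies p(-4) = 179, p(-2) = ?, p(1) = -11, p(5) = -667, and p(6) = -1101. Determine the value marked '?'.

The 4 known points determine the degree-3 polynomial uniquely.
Write p(x) = ax^3 + bx^2 + cx + d. Substituting each data point gives a linear system:
  -64a + 16b - 4c + d = 179
  a + b + c + d = -11
  125a + 25b + 5c + d = -667
  216a + 36b + 6c + d = -1101
Solving the system yields a = -4, b = -6, c = -4, d = 3.
So p(x) = -4x³ - 6x² - 4x + 3.
Then p(-2) = 19.

19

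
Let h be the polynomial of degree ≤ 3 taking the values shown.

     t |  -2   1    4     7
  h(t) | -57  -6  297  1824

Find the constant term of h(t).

-3

Write h(t) = at^3 + bt^2 + ct + d. Substituting each data point gives a linear system:
  -8a + 4b - 2c + d = -57
  a + b + c + d = -6
  64a + 16b + 4c + d = 297
  343a + 49b + 7c + d = 1824
Solving the system yields a = 6, b = -4, c = -5, d = -3.
So h(t) = 6t^3 - 4t^2 - 5t - 3.
The constant term is -3.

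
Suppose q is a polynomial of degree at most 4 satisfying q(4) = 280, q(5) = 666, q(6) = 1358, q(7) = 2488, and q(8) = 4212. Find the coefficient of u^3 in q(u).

0

Write q(u) = au^4 + bu^3 + cu^2 + du + e. Substituting each data point gives a linear system:
  256a + 64b + 16c + 4d + e = 280
  625a + 125b + 25c + 5d + e = 666
  1296a + 216b + 36c + 6d + e = 1358
  2401a + 343b + 49c + 7d + e = 2488
  4096a + 512b + 64c + 8d + e = 4212
Solving the system yields a = 1, b = 0, c = 2, d = -1, e = -4.
So q(u) = u^4 + 2u^2 - u - 4.
The coefficient of u^3 is 0.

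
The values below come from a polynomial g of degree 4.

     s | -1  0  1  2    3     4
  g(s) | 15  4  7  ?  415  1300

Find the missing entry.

84

On equispaced nodes a degree-4 polynomial has vanishing fifth forward difference, so
  - g(-1) + 5·g(0) - 10·g(1) + 10·g(2) - 5·g(3) + g(4) = 0.
Substituting the known values and solving for g(2):
  10·g(2) = 840
  g(2) = 84.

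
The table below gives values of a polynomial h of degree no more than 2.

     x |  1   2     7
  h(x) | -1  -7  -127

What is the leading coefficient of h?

-3

Write h(x) = ax^2 + bx + c. Substituting each data point gives a linear system:
  a + b + c = -1
  4a + 2b + c = -7
  49a + 7b + c = -127
Solving the system yields a = -3, b = 3, c = -1.
So h(x) = -3x^2 + 3x - 1.
The leading coefficient is -3.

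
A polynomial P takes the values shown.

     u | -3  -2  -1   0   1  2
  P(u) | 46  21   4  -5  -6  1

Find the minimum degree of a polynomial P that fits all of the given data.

2

Forward differences of the values at u = -3, -2, -1, 0, 1, 2:
  P  : 46  21  4  -5  -6  1
  Δ  : -25  -17  -9  -1  7
  Δ^2: 8  8  8  8
  Δ^3: 0  0  0
  Δ^4: 0  0
  Δ^5: 0
The second differences are constant (8) and nonzero, while all higher differences vanish, so the minimal degree is 2.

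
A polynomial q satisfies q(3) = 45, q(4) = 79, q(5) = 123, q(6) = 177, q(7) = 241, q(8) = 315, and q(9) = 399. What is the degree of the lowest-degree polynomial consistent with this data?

2

Forward differences of the values at x = 3, 4, 5, 6, 7, 8, 9:
  q  : 45  79  123  177  241  315  399
  Δ  : 34  44  54  64  74  84
  Δ^2: 10  10  10  10  10
  Δ^3: 0  0  0  0
  Δ^4: 0  0  0
  Δ^5: 0  0
  Δ^6: 0
The second differences are constant (10) and nonzero, while all higher differences vanish, so the minimal degree is 2.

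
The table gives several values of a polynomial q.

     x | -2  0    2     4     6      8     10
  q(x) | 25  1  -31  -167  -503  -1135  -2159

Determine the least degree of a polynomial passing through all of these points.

3

Forward differences of the values at x = -2, 0, 2, 4, 6, 8, 10:
  q  : 25  1  -31  -167  -503  -1135  -2159
  Δ  : -24  -32  -136  -336  -632  -1024
  Δ^2: -8  -104  -200  -296  -392
  Δ^3: -96  -96  -96  -96
  Δ^4: 0  0  0
  Δ^5: 0  0
  Δ^6: 0
The third differences are constant (-96) and nonzero, while all higher differences vanish, so the minimal degree is 3.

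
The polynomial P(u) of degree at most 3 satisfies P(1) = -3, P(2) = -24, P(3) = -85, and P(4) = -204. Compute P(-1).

Write P(u) = au^3 + bu^2 + cu + d. Substituting each data point gives a linear system:
  a + b + c + d = -3
  8a + 4b + 2c + d = -24
  27a + 9b + 3c + d = -85
  64a + 16b + 4c + d = -204
Solving the system yields a = -3, b = -2, c = 6, d = -4.
So P(u) = -3u^3 - 2u^2 + 6u - 4.
Then P(-1) = -9.

-9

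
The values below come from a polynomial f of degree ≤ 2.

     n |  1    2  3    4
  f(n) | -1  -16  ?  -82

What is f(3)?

-43

The 3 known points determine the degree-2 polynomial uniquely.
Write f(n) = an^2 + bn + c. Substituting each data point gives a linear system:
  a + b + c = -1
  4a + 2b + c = -16
  16a + 4b + c = -82
Solving the system yields a = -6, b = 3, c = 2.
So f(n) = -6n^2 + 3n + 2.
Then f(3) = -43.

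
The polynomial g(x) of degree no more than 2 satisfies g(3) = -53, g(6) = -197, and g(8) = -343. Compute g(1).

Using the Lagrange interpolation formula with nodes 3, 6, 8:
  L_0(x) = (x - 6)(x - 8) / 15
  L_1(x) = (x - 3)(x - 8) / -6
  L_2(x) = (x - 3)(x - 6) / 10
Then g(x) = -53·L_0(x) - 197·L_1(x) - 343·L_2(x).
Expanding and collecting terms gives g(x) = -5x^2 - 3x + 1.
Evaluating at x = 1: g(1) = -7.

-7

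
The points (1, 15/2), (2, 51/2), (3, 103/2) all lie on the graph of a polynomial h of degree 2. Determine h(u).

h(u) = 4u^2 + 6u - 5/2

Using the Lagrange interpolation formula with nodes 1, 2, 3:
  L_0(u) = (u - 2)(u - 3) / 2
  L_1(u) = (u - 1)(u - 3) / -1
  L_2(u) = (u - 1)(u - 2) / 2
Then h(u) = 15/2·L_0(u) + 51/2·L_1(u) + 103/2·L_2(u).
Expanding and collecting terms gives h(u) = 4u² + 6u - 5/2.
Check: h(3) = 103/2. ✓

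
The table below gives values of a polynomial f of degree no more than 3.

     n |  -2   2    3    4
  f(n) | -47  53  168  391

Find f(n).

Write f(n) = an^3 + bn^2 + cn + d. Substituting each data point gives a linear system:
  -8a + 4b - 2c + d = -47
  8a + 4b + 2c + d = 53
  27a + 9b + 3c + d = 168
  64a + 16b + 4c + d = 391
Solving the system yields a = 6, b = 0, c = 1, d = 3.
So f(n) = 6n^3 + n + 3.
Check: f(2) = 53. ✓

f(n) = 6n^3 + n + 3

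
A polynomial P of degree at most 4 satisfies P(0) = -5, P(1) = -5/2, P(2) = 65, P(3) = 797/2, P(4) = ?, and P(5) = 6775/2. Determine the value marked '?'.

On equispaced nodes a degree-4 polynomial has vanishing fifth forward difference, so
  - P(0) + 5·P(1) - 10·P(2) + 10·P(3) - 5·P(4) + P(5) = 0.
Substituting the known values and solving for P(4):
  -5·P(4) = -6715
  P(4) = 1343.

1343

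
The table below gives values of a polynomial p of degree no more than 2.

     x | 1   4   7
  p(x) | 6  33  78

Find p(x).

p(x) = x^2 + 4x + 1

Using the Lagrange interpolation formula with nodes 1, 4, 7:
  L_0(x) = (x - 4)(x - 7) / 18
  L_1(x) = (x - 1)(x - 7) / -9
  L_2(x) = (x - 1)(x - 4) / 18
Then p(x) = 6·L_0(x) + 33·L_1(x) + 78·L_2(x).
Expanding and collecting terms gives p(x) = x² + 4x + 1.
Check: p(4) = 33. ✓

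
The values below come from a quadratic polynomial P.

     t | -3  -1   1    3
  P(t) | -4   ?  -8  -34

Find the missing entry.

2

The 3 known points determine the degree-2 polynomial uniquely.
Write P(t) = at^2 + bt + c. Substituting each data point gives a linear system:
  9a - 3b + c = -4
  a + b + c = -8
  9a + 3b + c = -34
Solving the system yields a = -2, b = -5, c = -1.
So P(t) = -2t^2 - 5t - 1.
Then P(-1) = 2.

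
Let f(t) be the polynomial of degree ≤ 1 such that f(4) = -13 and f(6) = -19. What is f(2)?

Using the Lagrange interpolation formula with nodes 4, 6:
  L_0(t) = (t - 6) / -2
  L_1(t) = (t - 4) / 2
Then f(t) = -13·L_0(t) - 19·L_1(t).
Expanding and collecting terms gives f(t) = -3t - 1.
Evaluating at t = 2: f(2) = -7.

-7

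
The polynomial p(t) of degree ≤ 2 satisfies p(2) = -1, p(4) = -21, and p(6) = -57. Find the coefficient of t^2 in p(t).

-2

Write p(t) = at^2 + bt + c. Substituting each data point gives a linear system:
  4a + 2b + c = -1
  16a + 4b + c = -21
  36a + 6b + c = -57
Solving the system yields a = -2, b = 2, c = 3.
So p(t) = -2t² + 2t + 3.
The leading coefficient is -2.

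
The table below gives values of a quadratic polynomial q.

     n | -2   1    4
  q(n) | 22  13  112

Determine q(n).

q(n) = 6n^2 + 3n + 4

Write q(n) = an^2 + bn + c. Substituting each data point gives a linear system:
  4a - 2b + c = 22
  a + b + c = 13
  16a + 4b + c = 112
Solving the system yields a = 6, b = 3, c = 4.
So q(n) = 6n^2 + 3n + 4.
Check: q(4) = 112. ✓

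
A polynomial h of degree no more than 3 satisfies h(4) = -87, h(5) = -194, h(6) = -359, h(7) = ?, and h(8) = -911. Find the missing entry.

On equispaced nodes a degree-3 polynomial has vanishing fourth forward difference, so
  h(4) - 4·h(5) + 6·h(6) - 4·h(7) + h(8) = 0.
Substituting the known values and solving for h(7):
  -4·h(7) = 2376
  h(7) = -594.

-594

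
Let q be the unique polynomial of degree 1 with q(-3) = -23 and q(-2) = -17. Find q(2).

Write q(s) = as + b. Substituting each data point gives a linear system:
  -3a + b = -23
  -2a + b = -17
Solving the system yields a = 6, b = -5.
So q(s) = 6s - 5.
Then q(2) = 7.

7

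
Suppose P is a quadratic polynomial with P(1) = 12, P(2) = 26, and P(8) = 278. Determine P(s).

Using the Lagrange interpolation formula with nodes 1, 2, 8:
  L_0(s) = (s - 2)(s - 8) / 7
  L_1(s) = (s - 1)(s - 8) / -6
  L_2(s) = (s - 1)(s - 2) / 42
Then P(s) = 12·L_0(s) + 26·L_1(s) + 278·L_2(s).
Expanding and collecting terms gives P(s) = 4s² + 2s + 6.
Check: P(1) = 12. ✓

P(s) = 4s^2 + 2s + 6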